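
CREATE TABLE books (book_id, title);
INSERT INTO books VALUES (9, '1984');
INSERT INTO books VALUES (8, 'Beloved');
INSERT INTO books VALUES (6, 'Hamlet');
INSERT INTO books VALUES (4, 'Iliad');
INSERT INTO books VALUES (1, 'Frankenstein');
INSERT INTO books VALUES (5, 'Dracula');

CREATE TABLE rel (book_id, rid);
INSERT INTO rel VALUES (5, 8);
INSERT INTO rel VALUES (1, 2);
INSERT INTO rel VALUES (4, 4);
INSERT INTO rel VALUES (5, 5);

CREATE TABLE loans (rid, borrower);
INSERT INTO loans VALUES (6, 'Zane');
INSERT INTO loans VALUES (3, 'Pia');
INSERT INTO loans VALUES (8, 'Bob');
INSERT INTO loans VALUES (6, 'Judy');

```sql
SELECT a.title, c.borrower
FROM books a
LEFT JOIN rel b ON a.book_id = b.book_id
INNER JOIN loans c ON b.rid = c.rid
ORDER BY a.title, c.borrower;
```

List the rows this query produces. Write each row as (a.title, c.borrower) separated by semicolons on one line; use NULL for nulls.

(Dracula, Bob)

Joins associate left-to-right: books LEFT JOIN rel on book_id gives 7 intermediate row(s).
Then INNER JOIN `loans c` on rid: keep only rows whose b.rid appears in c.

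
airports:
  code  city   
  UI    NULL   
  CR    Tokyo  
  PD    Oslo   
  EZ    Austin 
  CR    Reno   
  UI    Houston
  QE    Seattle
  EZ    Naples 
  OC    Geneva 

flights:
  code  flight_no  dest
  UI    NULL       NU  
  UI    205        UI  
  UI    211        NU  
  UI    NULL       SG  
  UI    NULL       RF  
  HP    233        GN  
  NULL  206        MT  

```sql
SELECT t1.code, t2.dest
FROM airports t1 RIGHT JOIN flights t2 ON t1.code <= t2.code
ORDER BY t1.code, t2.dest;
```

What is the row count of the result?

50

RIGHT JOIN keeps every row from `flights`; unmatched rows get NULL for `airports`'s columns.
Matching on t1.code <= t2.code. A NULL in a compared column never satisfies the condition.
- t1 (code=UI) pairs with 5 row(s) of t2.
- t1 (code=CR) pairs with 6 row(s) of t2.
- t1 (code=PD) pairs with 5 row(s) of t2.
- t1 (code=EZ) pairs with 6 row(s) of t2.
- t1 (code=CR) pairs with 6 row(s) of t2.
- t1 (code=UI) pairs with 5 row(s) of t2.
- t1 (code=QE) pairs with 5 row(s) of t2.
- t1 (code=EZ) pairs with 6 row(s) of t2.
- t1 (code=OC) pairs with 5 row(s) of t2.
- plus 1 unmatched t2 row(s), each kept with NULL t1 columns.
Total: 49 matched + 1 padded = 50 rows.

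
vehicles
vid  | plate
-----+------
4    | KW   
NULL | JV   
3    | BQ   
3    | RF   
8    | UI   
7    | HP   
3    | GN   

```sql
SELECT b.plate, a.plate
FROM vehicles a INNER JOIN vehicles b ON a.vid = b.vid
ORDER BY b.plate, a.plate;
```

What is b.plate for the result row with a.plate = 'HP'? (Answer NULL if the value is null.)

INNER JOIN keeps only pairs where the ON condition holds.
Matching on a.vid = b.vid. A NULL in a compared column never satisfies the condition.
- a[0] vid=4 → 1 match(es) in b → 1 row(s).
- a[1] vid=NULL → no match; dropped.
- a[2] vid=3 → 3 match(es) in b → 3 row(s).
- a[3] vid=3 → 3 match(es) in b → 3 row(s).
- a[4] vid=8 → 1 match(es) in b → 1 row(s).
- a[5] vid=7 → 1 match(es) in b → 1 row(s).
- a[6] vid=3 → 3 match(es) in b → 3 row(s).

HP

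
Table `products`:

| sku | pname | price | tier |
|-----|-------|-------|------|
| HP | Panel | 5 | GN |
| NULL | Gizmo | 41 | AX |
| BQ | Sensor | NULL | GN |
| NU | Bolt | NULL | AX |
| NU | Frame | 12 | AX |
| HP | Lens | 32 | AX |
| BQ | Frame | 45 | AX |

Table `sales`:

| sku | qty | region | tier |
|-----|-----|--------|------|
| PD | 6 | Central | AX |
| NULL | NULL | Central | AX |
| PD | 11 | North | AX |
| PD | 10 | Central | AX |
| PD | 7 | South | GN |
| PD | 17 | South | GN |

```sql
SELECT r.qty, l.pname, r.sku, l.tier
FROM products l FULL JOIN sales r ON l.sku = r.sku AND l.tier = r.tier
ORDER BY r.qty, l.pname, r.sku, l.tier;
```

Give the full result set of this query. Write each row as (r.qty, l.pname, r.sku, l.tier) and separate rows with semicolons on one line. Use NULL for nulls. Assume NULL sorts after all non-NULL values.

(6, NULL, PD, NULL); (7, NULL, PD, NULL); (10, NULL, PD, NULL); (11, NULL, PD, NULL); (17, NULL, PD, NULL); (NULL, Bolt, NULL, AX); (NULL, Frame, NULL, AX); (NULL, Frame, NULL, AX); (NULL, Gizmo, NULL, AX); (NULL, Lens, NULL, AX); (NULL, Panel, NULL, GN); (NULL, Sensor, NULL, GN); (NULL, NULL, NULL, NULL)

FULL OUTER JOIN keeps every row from both sides; unmatched rows get NULL for the other side's columns.
Matching on l.sku = r.sku AND l.tier = r.tier. A NULL in a compared column never satisfies the condition.
- l (sku=HP, tier=GN) has no partner → padded with NULL.
- l (sku=NULL, tier=AX) has no partner → padded with NULL.
- l (sku=BQ, tier=GN) has no partner → padded with NULL.
- l (sku=NU, tier=AX) has no partner → padded with NULL.
- l (sku=NU, tier=AX) has no partner → padded with NULL.
- l (sku=HP, tier=AX) has no partner → padded with NULL.
- l (sku=BQ, tier=AX) has no partner → padded with NULL.
- plus 6 unmatched r row(s), each kept with NULL l columns.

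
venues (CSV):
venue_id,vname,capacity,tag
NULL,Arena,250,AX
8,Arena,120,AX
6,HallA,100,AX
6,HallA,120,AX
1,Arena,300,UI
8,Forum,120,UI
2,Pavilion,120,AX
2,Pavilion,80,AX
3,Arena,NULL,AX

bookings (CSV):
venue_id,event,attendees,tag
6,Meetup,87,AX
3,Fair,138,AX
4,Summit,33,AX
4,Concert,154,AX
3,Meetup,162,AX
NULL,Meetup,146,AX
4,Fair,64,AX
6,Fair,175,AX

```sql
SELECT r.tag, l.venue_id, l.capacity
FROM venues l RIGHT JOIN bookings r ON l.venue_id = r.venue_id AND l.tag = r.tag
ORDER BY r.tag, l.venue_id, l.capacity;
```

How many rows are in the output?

10

RIGHT JOIN keeps every row from `bookings`; unmatched rows get NULL for `venues`'s columns.
Matching on l.venue_id = r.venue_id AND l.tag = r.tag. A NULL in a compared column never satisfies the condition.
Matched pairs: 6; unmatched r rows kept: 4.
Total: 6 matched + 4 padded = 10 rows.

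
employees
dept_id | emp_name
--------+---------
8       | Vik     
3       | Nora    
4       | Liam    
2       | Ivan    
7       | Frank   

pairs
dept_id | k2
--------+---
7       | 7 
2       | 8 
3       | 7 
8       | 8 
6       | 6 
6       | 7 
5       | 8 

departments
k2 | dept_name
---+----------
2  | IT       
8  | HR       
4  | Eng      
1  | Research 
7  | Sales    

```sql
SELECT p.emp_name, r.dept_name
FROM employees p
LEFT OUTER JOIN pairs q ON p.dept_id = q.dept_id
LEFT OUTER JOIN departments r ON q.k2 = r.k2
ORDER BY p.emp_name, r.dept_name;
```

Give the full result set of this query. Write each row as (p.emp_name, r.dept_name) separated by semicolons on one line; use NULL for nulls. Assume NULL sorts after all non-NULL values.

(Frank, Sales); (Ivan, HR); (Liam, NULL); (Nora, Sales); (Vik, HR)

Evaluate left to right. First `employees p LEFT JOIN pairs q` on dept_id: 5 row(s).
Then LEFT JOIN `departments r` on k2: each of those 5 rows is kept; rows whose q.k2 has no match in r get NULL for r's columns.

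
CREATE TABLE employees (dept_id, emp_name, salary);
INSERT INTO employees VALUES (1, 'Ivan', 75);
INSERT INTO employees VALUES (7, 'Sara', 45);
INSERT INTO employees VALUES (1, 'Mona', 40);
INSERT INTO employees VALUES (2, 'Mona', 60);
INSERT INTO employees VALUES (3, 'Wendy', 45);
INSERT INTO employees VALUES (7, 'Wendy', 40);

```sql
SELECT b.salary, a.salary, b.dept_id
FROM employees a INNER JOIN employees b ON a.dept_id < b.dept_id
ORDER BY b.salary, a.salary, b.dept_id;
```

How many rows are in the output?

13

INNER JOIN keeps only pairs where the ON condition holds.
Matching on a.dept_id < b.dept_id.
- dept_id=1: 4 matching b row(s), so 4 row(s) emitted.
- dept_id=7: no matching b row, dropped.
- dept_id=1: 4 matching b row(s), so 4 row(s) emitted.
- dept_id=2: 3 matching b row(s), so 3 row(s) emitted.
- dept_id=3: 2 matching b row(s), so 2 row(s) emitted.
- dept_id=7: no matching b row, dropped.
Total: 13 rows.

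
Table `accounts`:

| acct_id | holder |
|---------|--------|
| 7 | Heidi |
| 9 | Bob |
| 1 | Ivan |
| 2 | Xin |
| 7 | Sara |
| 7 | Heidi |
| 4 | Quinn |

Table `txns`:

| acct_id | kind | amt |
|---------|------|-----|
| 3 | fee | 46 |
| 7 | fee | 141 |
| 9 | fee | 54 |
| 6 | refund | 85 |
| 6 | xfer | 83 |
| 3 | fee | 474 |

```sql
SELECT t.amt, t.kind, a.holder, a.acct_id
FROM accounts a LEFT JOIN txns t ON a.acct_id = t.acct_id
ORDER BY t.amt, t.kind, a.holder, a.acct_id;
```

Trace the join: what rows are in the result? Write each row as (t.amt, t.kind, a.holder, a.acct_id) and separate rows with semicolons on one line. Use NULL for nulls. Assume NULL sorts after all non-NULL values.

(54, fee, Bob, 9); (141, fee, Heidi, 7); (141, fee, Heidi, 7); (141, fee, Sara, 7); (NULL, NULL, Ivan, 1); (NULL, NULL, Quinn, 4); (NULL, NULL, Xin, 2)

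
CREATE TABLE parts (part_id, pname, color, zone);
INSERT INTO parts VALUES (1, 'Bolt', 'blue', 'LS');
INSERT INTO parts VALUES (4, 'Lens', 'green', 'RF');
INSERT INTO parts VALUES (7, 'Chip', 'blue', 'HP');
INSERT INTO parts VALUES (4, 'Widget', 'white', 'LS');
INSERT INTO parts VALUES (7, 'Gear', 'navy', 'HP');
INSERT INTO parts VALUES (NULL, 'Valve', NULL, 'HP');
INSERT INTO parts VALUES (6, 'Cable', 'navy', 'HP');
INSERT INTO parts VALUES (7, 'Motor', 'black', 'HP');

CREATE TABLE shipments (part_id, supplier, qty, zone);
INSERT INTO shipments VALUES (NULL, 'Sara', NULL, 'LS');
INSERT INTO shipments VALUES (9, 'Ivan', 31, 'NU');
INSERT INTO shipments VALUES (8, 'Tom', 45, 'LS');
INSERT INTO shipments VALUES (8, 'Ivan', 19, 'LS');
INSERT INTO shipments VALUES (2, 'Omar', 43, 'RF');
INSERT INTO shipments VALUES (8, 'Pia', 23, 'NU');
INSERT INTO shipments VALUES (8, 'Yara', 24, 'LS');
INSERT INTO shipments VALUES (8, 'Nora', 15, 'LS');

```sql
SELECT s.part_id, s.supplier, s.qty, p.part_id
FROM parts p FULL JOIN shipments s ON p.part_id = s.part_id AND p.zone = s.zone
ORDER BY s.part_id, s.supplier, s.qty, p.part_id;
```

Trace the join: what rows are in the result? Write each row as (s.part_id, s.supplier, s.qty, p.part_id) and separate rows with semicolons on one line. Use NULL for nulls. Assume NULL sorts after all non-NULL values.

(2, Omar, 43, NULL); (8, Ivan, 19, NULL); (8, Nora, 15, NULL); (8, Pia, 23, NULL); (8, Tom, 45, NULL); (8, Yara, 24, NULL); (9, Ivan, 31, NULL); (NULL, Sara, NULL, NULL); (NULL, NULL, NULL, 1); (NULL, NULL, NULL, 4); (NULL, NULL, NULL, 4); (NULL, NULL, NULL, 6); (NULL, NULL, NULL, 7); (NULL, NULL, NULL, 7); (NULL, NULL, NULL, 7); (NULL, NULL, NULL, NULL)

FULL OUTER JOIN keeps every row from both sides; unmatched rows get NULL for the other side's columns.
Matching on p.part_id = s.part_id AND p.zone = s.zone. A NULL in a compared column never satisfies the condition.
Matched pairs: 0; unmatched p rows kept: 8; unmatched s rows kept: 8.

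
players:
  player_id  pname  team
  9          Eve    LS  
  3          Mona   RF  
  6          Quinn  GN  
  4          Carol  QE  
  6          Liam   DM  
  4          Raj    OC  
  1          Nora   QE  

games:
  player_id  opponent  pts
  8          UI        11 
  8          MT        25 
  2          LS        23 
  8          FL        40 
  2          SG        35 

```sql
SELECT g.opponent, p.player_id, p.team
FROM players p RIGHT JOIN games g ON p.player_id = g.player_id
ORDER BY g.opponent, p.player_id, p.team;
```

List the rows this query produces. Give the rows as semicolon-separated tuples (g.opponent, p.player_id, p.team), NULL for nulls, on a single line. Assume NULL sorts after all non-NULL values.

(FL, NULL, NULL); (LS, NULL, NULL); (MT, NULL, NULL); (SG, NULL, NULL); (UI, NULL, NULL)

RIGHT JOIN keeps every row from `games`; unmatched rows get NULL for `players`'s columns.
Matching on p.player_id = g.player_id.
- p (player_id=9) has no partner in g.
- p (player_id=3) has no partner in g.
- p (player_id=6) has no partner in g.
- p (player_id=4) has no partner in g.
- p (player_id=6) has no partner in g.
- p (player_id=4) has no partner in g.
- p (player_id=1) has no partner in g.
- 5 row(s) from g found no p partner → padded with NULL.
After projecting and ordering:
g.opponent | p.player_id | p.team
FL | NULL | NULL
LS | NULL | NULL
MT | NULL | NULL
SG | NULL | NULL
UI | NULL | NULL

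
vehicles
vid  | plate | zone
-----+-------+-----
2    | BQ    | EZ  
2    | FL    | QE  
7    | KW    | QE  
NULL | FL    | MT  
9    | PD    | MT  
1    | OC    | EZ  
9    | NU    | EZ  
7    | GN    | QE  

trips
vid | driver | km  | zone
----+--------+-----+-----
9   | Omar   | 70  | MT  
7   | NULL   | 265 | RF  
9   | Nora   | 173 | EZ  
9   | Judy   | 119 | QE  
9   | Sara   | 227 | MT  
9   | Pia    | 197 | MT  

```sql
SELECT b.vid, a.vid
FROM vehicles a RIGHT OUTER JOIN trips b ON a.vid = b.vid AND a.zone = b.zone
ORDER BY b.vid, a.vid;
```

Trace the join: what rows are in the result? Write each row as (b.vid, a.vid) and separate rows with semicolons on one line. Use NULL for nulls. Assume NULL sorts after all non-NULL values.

RIGHT JOIN keeps every row from `trips`; unmatched rows get NULL for `vehicles`'s columns.
Matching on a.vid = b.vid AND a.zone = b.zone. A NULL in a compared column never satisfies the condition.
Matched pairs: 4; unmatched b rows kept: 2.

(7, NULL); (9, 9); (9, 9); (9, 9); (9, 9); (9, NULL)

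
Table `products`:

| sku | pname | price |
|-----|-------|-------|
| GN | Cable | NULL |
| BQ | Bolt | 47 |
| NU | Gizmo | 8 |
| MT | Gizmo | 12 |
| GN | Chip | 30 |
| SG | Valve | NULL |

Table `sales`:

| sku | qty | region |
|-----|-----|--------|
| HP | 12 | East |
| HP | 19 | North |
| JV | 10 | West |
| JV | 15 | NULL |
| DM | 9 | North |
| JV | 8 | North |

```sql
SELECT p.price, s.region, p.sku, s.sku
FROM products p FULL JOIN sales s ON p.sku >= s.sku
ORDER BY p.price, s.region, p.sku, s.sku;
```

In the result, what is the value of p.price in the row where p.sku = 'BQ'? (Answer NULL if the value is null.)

FULL OUTER JOIN keeps every row from both sides; unmatched rows get NULL for the other side's columns.
Matching on p.sku >= s.sku.
- p[0] sku=GN → 1 match(es) in s → 1 row(s).
- p[1] sku=BQ → no match; kept with NULLs on the s side.
- p[2] sku=NU → 6 match(es) in s → 6 row(s).
- p[3] sku=MT → 6 match(es) in s → 6 row(s).
- p[4] sku=GN → 1 match(es) in s → 1 row(s).
- p[5] sku=SG → 6 match(es) in s → 6 row(s).

47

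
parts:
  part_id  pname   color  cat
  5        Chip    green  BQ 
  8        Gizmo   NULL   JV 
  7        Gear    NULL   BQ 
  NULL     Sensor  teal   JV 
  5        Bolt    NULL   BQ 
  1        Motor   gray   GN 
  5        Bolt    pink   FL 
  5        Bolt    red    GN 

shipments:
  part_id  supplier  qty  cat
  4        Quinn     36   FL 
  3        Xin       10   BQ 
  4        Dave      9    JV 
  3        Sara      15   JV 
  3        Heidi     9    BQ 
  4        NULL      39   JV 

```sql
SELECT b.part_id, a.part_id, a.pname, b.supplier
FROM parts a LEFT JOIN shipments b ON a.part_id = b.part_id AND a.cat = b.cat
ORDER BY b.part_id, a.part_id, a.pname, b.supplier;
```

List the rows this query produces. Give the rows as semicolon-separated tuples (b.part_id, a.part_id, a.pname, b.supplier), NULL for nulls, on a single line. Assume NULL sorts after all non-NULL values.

(NULL, 1, Motor, NULL); (NULL, 5, Bolt, NULL); (NULL, 5, Bolt, NULL); (NULL, 5, Bolt, NULL); (NULL, 5, Chip, NULL); (NULL, 7, Gear, NULL); (NULL, 8, Gizmo, NULL); (NULL, NULL, Sensor, NULL)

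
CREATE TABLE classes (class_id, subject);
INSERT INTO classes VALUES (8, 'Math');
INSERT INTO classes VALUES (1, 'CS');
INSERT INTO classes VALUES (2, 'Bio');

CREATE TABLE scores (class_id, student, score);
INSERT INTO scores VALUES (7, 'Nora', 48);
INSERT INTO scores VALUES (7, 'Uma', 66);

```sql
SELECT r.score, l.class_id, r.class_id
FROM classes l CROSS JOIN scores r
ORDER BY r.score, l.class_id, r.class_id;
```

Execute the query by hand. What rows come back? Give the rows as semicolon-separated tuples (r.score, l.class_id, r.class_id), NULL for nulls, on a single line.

(48, 1, 7); (48, 2, 7); (48, 8, 7); (66, 1, 7); (66, 2, 7); (66, 8, 7)

CROSS JOIN pairs every row of `classes` with every row of `scores`: 3 × 2 = 6 rows.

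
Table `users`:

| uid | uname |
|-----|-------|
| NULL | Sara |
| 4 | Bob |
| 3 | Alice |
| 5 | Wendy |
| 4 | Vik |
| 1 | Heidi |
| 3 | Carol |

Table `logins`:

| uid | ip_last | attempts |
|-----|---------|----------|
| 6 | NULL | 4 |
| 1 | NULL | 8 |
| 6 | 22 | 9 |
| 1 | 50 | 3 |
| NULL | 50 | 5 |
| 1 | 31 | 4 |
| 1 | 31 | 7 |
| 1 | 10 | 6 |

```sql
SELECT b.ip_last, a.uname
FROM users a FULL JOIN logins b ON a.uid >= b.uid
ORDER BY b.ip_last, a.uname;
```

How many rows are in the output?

34

FULL OUTER JOIN keeps every row from both sides; unmatched rows get NULL for the other side's columns.
Matching on a.uid >= b.uid. A NULL in a compared column never satisfies the condition.
- uid=NULL: no b row matches, row kept with b columns NULL.
- uid=4: 5 matching b row(s), so 5 row(s) emitted.
- uid=3: 5 matching b row(s), so 5 row(s) emitted.
- uid=5: 5 matching b row(s), so 5 row(s) emitted.
- uid=4: 5 matching b row(s), so 5 row(s) emitted.
- uid=1: 5 matching b row(s), so 5 row(s) emitted.
- uid=3: 5 matching b row(s), so 5 row(s) emitted.
- plus 3 unmatched b row(s), each kept with NULL a columns.
Total: 30 matched + 4 padded = 34 rows.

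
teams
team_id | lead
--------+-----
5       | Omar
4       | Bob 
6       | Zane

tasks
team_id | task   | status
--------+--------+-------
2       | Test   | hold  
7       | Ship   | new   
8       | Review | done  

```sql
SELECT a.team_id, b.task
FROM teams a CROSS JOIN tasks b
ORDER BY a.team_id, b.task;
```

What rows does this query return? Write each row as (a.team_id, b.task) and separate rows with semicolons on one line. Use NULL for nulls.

CROSS JOIN pairs every row of `teams` with every row of `tasks`: 3 × 3 = 9 rows.

(4, Review); (4, Ship); (4, Test); (5, Review); (5, Ship); (5, Test); (6, Review); (6, Ship); (6, Test)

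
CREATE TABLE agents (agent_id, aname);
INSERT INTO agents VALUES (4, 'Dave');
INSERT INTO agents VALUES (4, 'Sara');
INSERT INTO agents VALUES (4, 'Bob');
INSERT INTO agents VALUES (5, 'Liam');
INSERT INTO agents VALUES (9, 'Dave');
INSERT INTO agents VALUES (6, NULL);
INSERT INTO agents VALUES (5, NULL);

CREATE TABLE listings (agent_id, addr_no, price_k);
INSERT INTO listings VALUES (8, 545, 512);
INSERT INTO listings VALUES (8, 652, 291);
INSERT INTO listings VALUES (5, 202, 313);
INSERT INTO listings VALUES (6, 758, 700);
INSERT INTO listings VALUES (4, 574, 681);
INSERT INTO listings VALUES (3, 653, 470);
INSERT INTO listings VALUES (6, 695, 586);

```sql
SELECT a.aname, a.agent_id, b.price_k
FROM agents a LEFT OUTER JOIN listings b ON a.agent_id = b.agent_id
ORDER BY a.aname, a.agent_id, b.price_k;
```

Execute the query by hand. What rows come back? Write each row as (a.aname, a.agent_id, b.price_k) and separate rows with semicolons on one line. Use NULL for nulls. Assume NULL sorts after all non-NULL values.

LEFT JOIN keeps every row from `agents`; unmatched rows get NULL for `listings`'s columns.
Matching on a.agent_id = b.agent_id.
- a (agent_id=4) pairs with 1 row(s) of b.
- a (agent_id=4) pairs with 1 row(s) of b.
- a (agent_id=4) pairs with 1 row(s) of b.
- a (agent_id=5) pairs with 1 row(s) of b.
- a (agent_id=9) has no partner → padded with NULL.
- a (agent_id=6) pairs with 2 row(s) of b.
- a (agent_id=5) pairs with 1 row(s) of b.
After projecting and ordering:
a.aname | a.agent_id | b.price_k
Bob | 4 | 681
Dave | 4 | 681
Dave | 9 | NULL
Liam | 5 | 313
Sara | 4 | 681
NULL | 5 | 313
NULL | 6 | 586
NULL | 6 | 700

(Bob, 4, 681); (Dave, 4, 681); (Dave, 9, NULL); (Liam, 5, 313); (Sara, 4, 681); (NULL, 5, 313); (NULL, 6, 586); (NULL, 6, 700)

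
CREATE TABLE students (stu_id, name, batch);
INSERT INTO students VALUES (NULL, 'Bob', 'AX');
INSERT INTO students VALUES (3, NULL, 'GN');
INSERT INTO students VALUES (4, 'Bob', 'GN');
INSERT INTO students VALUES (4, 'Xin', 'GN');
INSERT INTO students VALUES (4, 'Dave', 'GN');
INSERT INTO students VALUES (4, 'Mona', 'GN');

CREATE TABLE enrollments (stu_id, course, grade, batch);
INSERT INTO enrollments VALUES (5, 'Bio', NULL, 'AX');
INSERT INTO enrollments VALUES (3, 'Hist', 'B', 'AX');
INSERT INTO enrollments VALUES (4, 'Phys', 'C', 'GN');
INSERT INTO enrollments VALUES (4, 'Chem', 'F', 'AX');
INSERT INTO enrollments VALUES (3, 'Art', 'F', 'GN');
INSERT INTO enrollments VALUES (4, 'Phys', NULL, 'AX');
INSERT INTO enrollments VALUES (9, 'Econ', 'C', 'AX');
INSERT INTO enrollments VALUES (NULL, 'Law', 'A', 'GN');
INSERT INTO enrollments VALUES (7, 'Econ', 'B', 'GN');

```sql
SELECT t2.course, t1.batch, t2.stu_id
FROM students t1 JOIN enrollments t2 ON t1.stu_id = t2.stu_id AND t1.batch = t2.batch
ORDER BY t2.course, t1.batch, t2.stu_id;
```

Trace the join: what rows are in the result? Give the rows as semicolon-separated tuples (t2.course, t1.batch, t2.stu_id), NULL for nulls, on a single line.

(Art, GN, 3); (Phys, GN, 4); (Phys, GN, 4); (Phys, GN, 4); (Phys, GN, 4)

INNER JOIN keeps only pairs where the ON condition holds.
Matching on t1.stu_id = t2.stu_id AND t1.batch = t2.batch. A NULL in a compared column never satisfies the condition.
- t1 row (stu_id=NULL, batch=AX): no match → dropped.
- t1 row (stu_id=3, batch=GN): matches 1 t2 row(s) → 1 output row(s).
- t1 row (stu_id=4, batch=GN): matches 1 t2 row(s) → 1 output row(s).
- t1 row (stu_id=4, batch=GN): matches 1 t2 row(s) → 1 output row(s).
- t1 row (stu_id=4, batch=GN): matches 1 t2 row(s) → 1 output row(s).
- t1 row (stu_id=4, batch=GN): matches 1 t2 row(s) → 1 output row(s).
After projecting and ordering:
t2.course | t1.batch | t2.stu_id
Art | GN | 3
Phys | GN | 4
Phys | GN | 4
Phys | GN | 4
Phys | GN | 4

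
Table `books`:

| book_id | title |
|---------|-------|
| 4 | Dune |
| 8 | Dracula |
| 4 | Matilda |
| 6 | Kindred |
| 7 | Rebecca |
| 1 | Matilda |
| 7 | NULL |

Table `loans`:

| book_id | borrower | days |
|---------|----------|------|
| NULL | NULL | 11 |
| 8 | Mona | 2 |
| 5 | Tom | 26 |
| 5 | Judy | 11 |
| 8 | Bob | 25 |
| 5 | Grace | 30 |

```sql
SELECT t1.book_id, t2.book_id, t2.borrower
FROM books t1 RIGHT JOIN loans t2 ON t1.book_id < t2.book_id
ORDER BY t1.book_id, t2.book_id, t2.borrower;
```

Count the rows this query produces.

22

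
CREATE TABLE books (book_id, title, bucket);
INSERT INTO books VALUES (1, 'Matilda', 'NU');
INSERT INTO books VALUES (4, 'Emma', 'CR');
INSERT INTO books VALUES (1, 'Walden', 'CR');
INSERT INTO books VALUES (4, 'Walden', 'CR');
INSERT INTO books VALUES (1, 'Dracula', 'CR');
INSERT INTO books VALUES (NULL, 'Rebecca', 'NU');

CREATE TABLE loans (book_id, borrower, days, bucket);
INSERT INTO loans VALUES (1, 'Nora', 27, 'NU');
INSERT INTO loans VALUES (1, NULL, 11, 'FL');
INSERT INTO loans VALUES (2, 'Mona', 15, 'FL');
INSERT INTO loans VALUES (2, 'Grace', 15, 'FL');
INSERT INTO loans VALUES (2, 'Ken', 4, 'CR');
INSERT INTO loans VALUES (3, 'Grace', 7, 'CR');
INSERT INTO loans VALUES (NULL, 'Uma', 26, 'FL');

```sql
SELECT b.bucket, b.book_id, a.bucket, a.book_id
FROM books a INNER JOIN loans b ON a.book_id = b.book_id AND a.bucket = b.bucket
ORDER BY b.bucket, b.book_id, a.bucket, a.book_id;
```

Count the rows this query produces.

INNER JOIN keeps only pairs where the ON condition holds.
Matching on a.book_id = b.book_id AND a.bucket = b.bucket. A NULL in a compared column never satisfies the condition.
- a row (book_id=1, bucket=NU): matches 1 b row(s) → 1 output row(s).
- a row (book_id=4, bucket=CR): no match → dropped.
- a row (book_id=1, bucket=CR): no match → dropped.
- a row (book_id=4, bucket=CR): no match → dropped.
- a row (book_id=1, bucket=CR): no match → dropped.
- a row (book_id=NULL, bucket=NU): no match → dropped.
Total: 1 rows.

1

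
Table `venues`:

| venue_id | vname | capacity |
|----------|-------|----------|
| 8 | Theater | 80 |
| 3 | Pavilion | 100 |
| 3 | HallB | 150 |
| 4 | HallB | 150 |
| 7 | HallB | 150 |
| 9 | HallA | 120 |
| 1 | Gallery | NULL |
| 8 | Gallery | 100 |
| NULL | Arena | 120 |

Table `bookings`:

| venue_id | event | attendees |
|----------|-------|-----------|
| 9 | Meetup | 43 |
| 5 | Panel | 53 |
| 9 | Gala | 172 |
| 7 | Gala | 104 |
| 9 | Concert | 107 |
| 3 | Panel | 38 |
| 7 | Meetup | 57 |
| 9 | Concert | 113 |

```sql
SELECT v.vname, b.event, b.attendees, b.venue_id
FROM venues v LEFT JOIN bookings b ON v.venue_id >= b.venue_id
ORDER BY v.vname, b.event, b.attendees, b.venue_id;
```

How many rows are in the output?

LEFT JOIN keeps every row from `venues`; unmatched rows get NULL for `bookings`'s columns.
Matching on v.venue_id >= b.venue_id. A NULL in a compared column never satisfies the condition.
- venue_id=8: 4 matching b row(s), so 4 row(s) emitted.
- venue_id=3: 1 matching b row(s), so 1 row(s) emitted.
- venue_id=3: 1 matching b row(s), so 1 row(s) emitted.
- venue_id=4: 1 matching b row(s), so 1 row(s) emitted.
- venue_id=7: 4 matching b row(s), so 4 row(s) emitted.
- venue_id=9: 8 matching b row(s), so 8 row(s) emitted.
- venue_id=1: no b row matches, row kept with b columns NULL.
- venue_id=8: 4 matching b row(s), so 4 row(s) emitted.
- venue_id=NULL: no b row matches, row kept with b columns NULL.
Total: 23 matched + 2 padded = 25 rows.

25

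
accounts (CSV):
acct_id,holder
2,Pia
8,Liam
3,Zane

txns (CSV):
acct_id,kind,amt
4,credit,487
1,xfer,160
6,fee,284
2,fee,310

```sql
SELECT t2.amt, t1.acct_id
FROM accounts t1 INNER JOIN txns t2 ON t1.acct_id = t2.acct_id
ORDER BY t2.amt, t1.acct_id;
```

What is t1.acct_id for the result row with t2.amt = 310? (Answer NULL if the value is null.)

INNER JOIN keeps only pairs where the ON condition holds.
Matching on t1.acct_id = t2.acct_id.
- t1[0] acct_id=2 → 1 match(es) in t2 → 1 row(s).
- t1[1] acct_id=8 → no match; dropped.
- t1[2] acct_id=3 → no match; dropped.

2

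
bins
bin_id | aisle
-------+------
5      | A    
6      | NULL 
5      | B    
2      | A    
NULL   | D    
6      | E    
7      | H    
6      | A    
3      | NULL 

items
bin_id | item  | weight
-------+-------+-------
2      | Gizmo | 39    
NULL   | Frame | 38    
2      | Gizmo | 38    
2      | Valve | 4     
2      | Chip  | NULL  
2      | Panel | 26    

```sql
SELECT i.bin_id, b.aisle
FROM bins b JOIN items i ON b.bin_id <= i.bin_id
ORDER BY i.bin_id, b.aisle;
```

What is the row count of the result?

INNER JOIN keeps only pairs where the ON condition holds.
Matching on b.bin_id <= i.bin_id. A NULL in a compared column never satisfies the condition.
Matched pairs: 5.
Total: 5 rows.

5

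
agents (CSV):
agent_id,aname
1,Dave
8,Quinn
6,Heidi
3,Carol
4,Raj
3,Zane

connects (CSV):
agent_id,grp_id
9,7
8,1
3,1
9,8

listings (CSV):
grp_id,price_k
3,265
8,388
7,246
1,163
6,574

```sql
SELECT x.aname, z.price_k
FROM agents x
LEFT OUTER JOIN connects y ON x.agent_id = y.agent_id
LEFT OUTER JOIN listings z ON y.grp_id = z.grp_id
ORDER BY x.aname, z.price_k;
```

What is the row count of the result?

6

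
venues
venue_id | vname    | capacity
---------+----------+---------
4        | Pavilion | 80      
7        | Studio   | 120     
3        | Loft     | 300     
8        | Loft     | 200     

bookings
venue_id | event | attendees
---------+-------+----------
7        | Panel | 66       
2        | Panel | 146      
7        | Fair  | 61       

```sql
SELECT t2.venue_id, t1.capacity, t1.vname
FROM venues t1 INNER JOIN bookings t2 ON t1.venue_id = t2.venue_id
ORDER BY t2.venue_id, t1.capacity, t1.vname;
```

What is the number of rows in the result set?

INNER JOIN keeps only pairs where the ON condition holds.
Matching on t1.venue_id = t2.venue_id.
Matched pairs: 2.
Total: 2 rows.

2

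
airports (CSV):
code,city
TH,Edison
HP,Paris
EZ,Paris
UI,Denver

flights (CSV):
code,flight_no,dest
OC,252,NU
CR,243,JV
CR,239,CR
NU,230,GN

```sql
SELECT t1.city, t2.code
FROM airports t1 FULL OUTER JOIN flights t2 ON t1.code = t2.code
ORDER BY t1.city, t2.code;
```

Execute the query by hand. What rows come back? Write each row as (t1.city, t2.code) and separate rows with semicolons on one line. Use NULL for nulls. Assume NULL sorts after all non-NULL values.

(Denver, NULL); (Edison, NULL); (Paris, NULL); (Paris, NULL); (NULL, CR); (NULL, CR); (NULL, NU); (NULL, OC)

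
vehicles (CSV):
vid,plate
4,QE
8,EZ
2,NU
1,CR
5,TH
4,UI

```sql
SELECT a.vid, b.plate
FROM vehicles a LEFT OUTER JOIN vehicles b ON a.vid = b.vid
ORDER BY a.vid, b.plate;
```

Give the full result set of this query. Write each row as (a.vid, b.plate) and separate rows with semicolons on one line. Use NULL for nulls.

(1, CR); (2, NU); (4, QE); (4, QE); (4, UI); (4, UI); (5, TH); (8, EZ)

LEFT JOIN keeps every row from `vehicles a`; unmatched rows get NULL for `vehicles b`'s columns.
Matching on a.vid = b.vid.
- vid=4: 2 matching b row(s), so 2 row(s) emitted.
- vid=8: 1 matching b row(s), so 1 row(s) emitted.
- vid=2: 1 matching b row(s), so 1 row(s) emitted.
- vid=1: 1 matching b row(s), so 1 row(s) emitted.
- vid=5: 1 matching b row(s), so 1 row(s) emitted.
- vid=4: 2 matching b row(s), so 2 row(s) emitted.
After projecting and ordering:
a.vid | b.plate
1 | CR
2 | NU
4 | QE
4 | QE
4 | UI
4 | UI
5 | TH
8 | EZ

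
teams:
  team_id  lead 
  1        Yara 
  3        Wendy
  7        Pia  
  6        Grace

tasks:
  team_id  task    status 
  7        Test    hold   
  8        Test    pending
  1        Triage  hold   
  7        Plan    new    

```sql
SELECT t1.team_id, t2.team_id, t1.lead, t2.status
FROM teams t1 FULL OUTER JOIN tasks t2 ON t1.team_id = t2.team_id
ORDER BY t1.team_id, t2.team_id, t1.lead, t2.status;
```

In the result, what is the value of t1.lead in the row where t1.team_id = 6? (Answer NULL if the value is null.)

FULL OUTER JOIN keeps every row from both sides; unmatched rows get NULL for the other side's columns.
Matching on t1.team_id = t2.team_id.
- t1 row (team_id=1): matches 1 t2 row(s) → 1 output row(s).
- t1 row (team_id=3): no match → kept, t2 columns NULL.
- t1 row (team_id=7): matches 2 t2 row(s) → 2 output row(s).
- t1 row (team_id=6): no match → kept, t2 columns NULL.
- plus 1 unmatched t2 row(s), each kept with NULL t1 columns.

Grace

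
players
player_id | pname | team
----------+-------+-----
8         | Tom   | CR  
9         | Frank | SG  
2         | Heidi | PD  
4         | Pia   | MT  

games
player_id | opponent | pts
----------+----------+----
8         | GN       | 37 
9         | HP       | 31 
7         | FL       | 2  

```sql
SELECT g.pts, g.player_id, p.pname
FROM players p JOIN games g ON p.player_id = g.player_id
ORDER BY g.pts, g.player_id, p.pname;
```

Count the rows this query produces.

2

INNER JOIN keeps only pairs where the ON condition holds.
Matching on p.player_id = g.player_id.
- p row (player_id=8): matches 1 g row(s) → 1 output row(s).
- p row (player_id=9): matches 1 g row(s) → 1 output row(s).
- p row (player_id=2): no match → dropped.
- p row (player_id=4): no match → dropped.
Total: 2 rows.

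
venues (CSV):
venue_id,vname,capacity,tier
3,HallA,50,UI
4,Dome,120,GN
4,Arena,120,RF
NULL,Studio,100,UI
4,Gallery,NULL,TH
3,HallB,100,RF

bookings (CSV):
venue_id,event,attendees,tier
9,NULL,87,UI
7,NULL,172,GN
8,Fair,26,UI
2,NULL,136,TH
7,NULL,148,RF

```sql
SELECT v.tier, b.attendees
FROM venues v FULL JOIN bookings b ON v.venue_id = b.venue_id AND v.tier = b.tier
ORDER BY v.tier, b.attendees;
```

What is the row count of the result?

FULL OUTER JOIN keeps every row from both sides; unmatched rows get NULL for the other side's columns.
Matching on v.venue_id = b.venue_id AND v.tier = b.tier. A NULL in a compared column never satisfies the condition.
- venue_id=3, tier=UI: no b row matches, row kept with b columns NULL.
- venue_id=4, tier=GN: no b row matches, row kept with b columns NULL.
- venue_id=4, tier=RF: no b row matches, row kept with b columns NULL.
- venue_id=NULL, tier=UI: no b row matches, row kept with b columns NULL.
- venue_id=4, tier=TH: no b row matches, row kept with b columns NULL.
- venue_id=3, tier=RF: no b row matches, row kept with b columns NULL.
- 5 row(s) from b found no v partner → padded with NULL.
Total: 0 matched + 11 padded = 11 rows.

11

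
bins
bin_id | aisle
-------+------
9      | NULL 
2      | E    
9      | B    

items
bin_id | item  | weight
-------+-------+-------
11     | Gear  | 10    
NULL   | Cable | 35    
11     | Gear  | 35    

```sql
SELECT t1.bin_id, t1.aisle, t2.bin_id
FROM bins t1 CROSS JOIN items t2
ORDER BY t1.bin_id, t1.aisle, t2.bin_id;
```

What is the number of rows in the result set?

CROSS JOIN pairs every row of `bins` with every row of `items`: 3 × 3 = 9 rows.

9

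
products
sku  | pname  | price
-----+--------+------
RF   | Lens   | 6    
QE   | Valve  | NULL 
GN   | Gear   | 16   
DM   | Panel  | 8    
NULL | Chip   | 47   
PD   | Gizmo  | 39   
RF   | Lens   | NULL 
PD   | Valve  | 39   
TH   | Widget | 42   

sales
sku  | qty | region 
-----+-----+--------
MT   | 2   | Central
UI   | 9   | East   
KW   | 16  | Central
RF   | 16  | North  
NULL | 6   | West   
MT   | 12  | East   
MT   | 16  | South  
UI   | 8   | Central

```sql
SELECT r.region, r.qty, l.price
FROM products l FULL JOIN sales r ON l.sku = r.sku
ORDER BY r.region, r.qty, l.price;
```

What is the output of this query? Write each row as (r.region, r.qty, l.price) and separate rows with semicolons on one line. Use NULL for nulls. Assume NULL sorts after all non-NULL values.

(Central, 2, NULL); (Central, 8, NULL); (Central, 16, NULL); (East, 9, NULL); (East, 12, NULL); (North, 16, 6); (North, 16, NULL); (South, 16, NULL); (West, 6, NULL); (NULL, NULL, 8); (NULL, NULL, 16); (NULL, NULL, 39); (NULL, NULL, 39); (NULL, NULL, 42); (NULL, NULL, 47); (NULL, NULL, NULL)

FULL OUTER JOIN keeps every row from both sides; unmatched rows get NULL for the other side's columns.
Matching on l.sku = r.sku. A NULL in a compared column never satisfies the condition.
Matched pairs: 2; unmatched l rows kept: 7; unmatched r rows kept: 7.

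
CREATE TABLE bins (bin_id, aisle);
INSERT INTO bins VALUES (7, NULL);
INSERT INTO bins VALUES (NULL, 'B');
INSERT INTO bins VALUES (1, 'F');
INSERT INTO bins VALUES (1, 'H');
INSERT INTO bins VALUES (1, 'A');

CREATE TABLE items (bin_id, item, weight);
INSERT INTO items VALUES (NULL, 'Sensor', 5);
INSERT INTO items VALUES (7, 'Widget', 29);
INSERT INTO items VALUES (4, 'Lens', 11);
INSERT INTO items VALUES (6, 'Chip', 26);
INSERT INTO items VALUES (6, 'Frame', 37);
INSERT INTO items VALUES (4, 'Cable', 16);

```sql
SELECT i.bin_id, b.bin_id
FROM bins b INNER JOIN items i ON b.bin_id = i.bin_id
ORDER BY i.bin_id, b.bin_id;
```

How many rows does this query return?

1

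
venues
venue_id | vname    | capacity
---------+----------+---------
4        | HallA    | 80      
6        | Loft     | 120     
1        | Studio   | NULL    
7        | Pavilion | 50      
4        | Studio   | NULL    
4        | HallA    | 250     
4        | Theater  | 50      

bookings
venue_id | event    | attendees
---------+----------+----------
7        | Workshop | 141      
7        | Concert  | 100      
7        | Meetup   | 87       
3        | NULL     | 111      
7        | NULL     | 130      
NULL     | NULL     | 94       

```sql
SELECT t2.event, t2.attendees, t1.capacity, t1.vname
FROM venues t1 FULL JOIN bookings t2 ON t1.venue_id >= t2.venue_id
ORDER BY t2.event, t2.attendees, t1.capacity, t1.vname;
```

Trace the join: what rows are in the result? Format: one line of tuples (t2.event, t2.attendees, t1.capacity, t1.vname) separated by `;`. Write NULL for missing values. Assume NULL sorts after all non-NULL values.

(Concert, 100, 50, Pavilion); (Meetup, 87, 50, Pavilion); (Workshop, 141, 50, Pavilion); (NULL, 94, NULL, NULL); (NULL, 111, 50, Pavilion); (NULL, 111, 50, Theater); (NULL, 111, 80, HallA); (NULL, 111, 120, Loft); (NULL, 111, 250, HallA); (NULL, 111, NULL, Studio); (NULL, 130, 50, Pavilion); (NULL, NULL, NULL, Studio)

FULL OUTER JOIN keeps every row from both sides; unmatched rows get NULL for the other side's columns.
Matching on t1.venue_id >= t2.venue_id. A NULL in a compared column never satisfies the condition.
Matched pairs: 10; unmatched t1 rows kept: 1; unmatched t2 rows kept: 1.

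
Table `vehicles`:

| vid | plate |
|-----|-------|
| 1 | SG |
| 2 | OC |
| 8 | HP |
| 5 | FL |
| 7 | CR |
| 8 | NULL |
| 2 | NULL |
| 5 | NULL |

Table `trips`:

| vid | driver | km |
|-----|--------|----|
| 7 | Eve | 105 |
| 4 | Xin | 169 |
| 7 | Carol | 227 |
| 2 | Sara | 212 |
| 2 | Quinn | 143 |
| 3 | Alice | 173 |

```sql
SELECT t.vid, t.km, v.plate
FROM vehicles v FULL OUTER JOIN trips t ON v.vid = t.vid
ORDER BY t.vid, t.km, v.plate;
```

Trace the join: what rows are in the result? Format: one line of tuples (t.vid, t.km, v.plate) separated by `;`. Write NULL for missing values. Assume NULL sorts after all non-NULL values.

(2, 143, OC); (2, 143, NULL); (2, 212, OC); (2, 212, NULL); (3, 173, NULL); (4, 169, NULL); (7, 105, CR); (7, 227, CR); (NULL, NULL, FL); (NULL, NULL, HP); (NULL, NULL, SG); (NULL, NULL, NULL); (NULL, NULL, NULL)

FULL OUTER JOIN keeps every row from both sides; unmatched rows get NULL for the other side's columns.
Matching on v.vid = t.vid.
Matched pairs: 6; unmatched v rows kept: 5; unmatched t rows kept: 2.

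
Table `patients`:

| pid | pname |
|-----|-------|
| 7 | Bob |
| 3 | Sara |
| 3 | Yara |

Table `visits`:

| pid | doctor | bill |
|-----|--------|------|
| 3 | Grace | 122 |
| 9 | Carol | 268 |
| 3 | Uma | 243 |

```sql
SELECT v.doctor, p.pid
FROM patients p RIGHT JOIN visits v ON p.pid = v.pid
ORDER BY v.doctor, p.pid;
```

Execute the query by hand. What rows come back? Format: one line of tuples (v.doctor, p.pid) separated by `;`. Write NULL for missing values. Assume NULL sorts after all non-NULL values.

RIGHT JOIN keeps every row from `visits`; unmatched rows get NULL for `patients`'s columns.
Matching on p.pid = v.pid.
- p[0] pid=7 → no match.
- p[1] pid=3 → 2 match(es) in v → 2 row(s).
- p[2] pid=3 → 2 match(es) in v → 2 row(s).
- 1 v row(s) had no p match → kept, p columns NULL.
After projecting and ordering:
v.doctor | p.pid
Carol | NULL
Grace | 3
Grace | 3
Uma | 3
Uma | 3

(Carol, NULL); (Grace, 3); (Grace, 3); (Uma, 3); (Uma, 3)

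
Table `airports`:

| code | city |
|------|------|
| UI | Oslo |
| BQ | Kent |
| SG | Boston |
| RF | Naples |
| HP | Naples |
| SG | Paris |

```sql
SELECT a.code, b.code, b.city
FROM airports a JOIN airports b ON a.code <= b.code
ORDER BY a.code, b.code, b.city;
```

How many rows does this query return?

INNER JOIN keeps only pairs where the ON condition holds.
Matching on a.code <= b.code.
- code=UI: 1 matching b row(s), so 1 row(s) emitted.
- code=BQ: 6 matching b row(s), so 6 row(s) emitted.
- code=SG: 3 matching b row(s), so 3 row(s) emitted.
- code=RF: 4 matching b row(s), so 4 row(s) emitted.
- code=HP: 5 matching b row(s), so 5 row(s) emitted.
- code=SG: 3 matching b row(s), so 3 row(s) emitted.
Total: 22 rows.

22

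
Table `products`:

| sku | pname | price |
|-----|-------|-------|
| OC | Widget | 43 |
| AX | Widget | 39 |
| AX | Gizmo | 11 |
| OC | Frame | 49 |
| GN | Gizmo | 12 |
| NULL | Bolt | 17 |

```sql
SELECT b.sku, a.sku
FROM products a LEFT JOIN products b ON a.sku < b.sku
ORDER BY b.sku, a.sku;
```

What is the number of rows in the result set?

11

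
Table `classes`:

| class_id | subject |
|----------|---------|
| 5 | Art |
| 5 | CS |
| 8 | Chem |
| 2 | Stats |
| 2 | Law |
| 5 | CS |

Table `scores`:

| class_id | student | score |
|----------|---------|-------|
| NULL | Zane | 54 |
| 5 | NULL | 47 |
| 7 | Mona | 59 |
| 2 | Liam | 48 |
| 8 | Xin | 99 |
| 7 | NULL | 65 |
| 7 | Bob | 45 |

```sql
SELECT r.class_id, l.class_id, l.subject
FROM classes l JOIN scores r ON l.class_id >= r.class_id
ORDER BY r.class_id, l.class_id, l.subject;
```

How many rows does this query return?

INNER JOIN keeps only pairs where the ON condition holds.
Matching on l.class_id >= r.class_id. A NULL in a compared column never satisfies the condition.
Matched pairs: 14.
Total: 14 rows.

14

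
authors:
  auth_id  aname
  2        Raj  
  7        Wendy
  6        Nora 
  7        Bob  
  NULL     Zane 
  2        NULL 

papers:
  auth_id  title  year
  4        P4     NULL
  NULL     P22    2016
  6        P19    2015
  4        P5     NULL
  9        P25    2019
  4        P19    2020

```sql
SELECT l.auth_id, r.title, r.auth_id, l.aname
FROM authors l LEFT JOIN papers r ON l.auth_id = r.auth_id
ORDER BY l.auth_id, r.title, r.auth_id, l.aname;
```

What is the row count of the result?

6

LEFT JOIN keeps every row from `authors`; unmatched rows get NULL for `papers`'s columns.
Matching on l.auth_id = r.auth_id. A NULL in a compared column never satisfies the condition.
- l row (auth_id=2): no match → kept, r columns NULL.
- l row (auth_id=7): no match → kept, r columns NULL.
- l row (auth_id=6): matches 1 r row(s) → 1 output row(s).
- l row (auth_id=7): no match → kept, r columns NULL.
- l row (auth_id=NULL): no match → kept, r columns NULL.
- l row (auth_id=2): no match → kept, r columns NULL.
Total: 1 matched + 5 padded = 6 rows.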